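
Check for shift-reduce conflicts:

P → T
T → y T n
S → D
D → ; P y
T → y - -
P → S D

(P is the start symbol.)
A shift-reduce conflict occurs when an LR(0) state has both:
  - a complete (reduce) item [A → α .] (dot at the end), and
  - a shift item [B → β . c γ] (dot before a terminal).

Augment with P' → P and build the canonical LR(0) collection (I0 = CLOSURE({[P' → . P]}), then GOTO on every symbol after a dot until no new states appear). It has 14 states:
  I0: { [D → . ; P y], [P → . S D], [P → . T], [P' → . P], [S → . D], [T → . y - -], [T → . y T n] }  — shift
  I1: { [D → . ; P y], [D → ; . P y], [P → . S D], [P → . T], [S → . D], [T → . y - -], [T → . y T n] }  — shift
  I2: { [S → D .] }  — reduce
  I3: { [P' → P .] }  — accept
  I4: { [D → . ; P y], [P → S . D] }  — shift
  I5: { [P → T .] }  — reduce
  I6: { [T → . y - -], [T → . y T n], [T → y . - -], [T → y . T n] }  — shift
  I7: { [T → y - . -] }  — shift
  I8: { [T → y T . n] }  — shift
  I9: { [T → y T n .] }  — reduce
  I10: { [T → y - - .] }  — reduce
  I11: { [P → S D .] }  — reduce
  I12: { [D → ; P . y] }  — shift
  I13: { [D → ; P y .] }  — reduce

No state contains both a complete item and a shift item.

Answer: No shift-reduce conflicts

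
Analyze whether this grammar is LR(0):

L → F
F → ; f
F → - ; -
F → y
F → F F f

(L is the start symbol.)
Augment with L' → L and build the canonical LR(0) collection (I0 = CLOSURE({[L' → . L]}), then GOTO on every symbol after a dot until no new states appear). It has 11 states:
  I0: { [F → . - ; -], [F → . ; f], [F → . F F f], [F → . y], [L → . F], [L' → . L] }  — shift
  I1: { [F → - . ; -] }  — shift
  I2: { [F → ; . f] }  — shift
  I3: { [F → . - ; -], [F → . ; f], [F → . F F f], [F → . y], [F → F . F f], [L → F .] }  — shift, reduce
  I4: { [L' → L .] }  — accept
  I5: { [F → y .] }  — reduce
  I6: { [F → . - ; -], [F → . ; f], [F → . F F f], [F → . y], [F → F . F f], [F → F F . f] }  — shift
  I7: { [F → F F f .] }  — reduce
  I8: { [F → ; f .] }  — reduce
  I9: { [F → - ; . -] }  — shift
  I10: { [F → - ; - .] }  — reduce

Conflict in state I3:
  Shift-reduce conflict between [L → F .] and [F → . - ; -]
So the grammar is NOT LR(0).

Answer: No. Shift-reduce conflict between [L → F .] and [F → . - ; -]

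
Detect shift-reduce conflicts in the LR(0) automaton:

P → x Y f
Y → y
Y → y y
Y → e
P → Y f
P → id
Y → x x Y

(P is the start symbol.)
Augment with P' → P and build the canonical LR(0) collection (I0 = CLOSURE({[P' → . P]}), then GOTO on every symbol after a dot until no new states appear). It has 13 states:
  I0: { [P → . Y f], [P → . id], [P → . x Y f], [P' → . P], [Y → . e], [Y → . x x Y], [Y → . y y], [Y → . y] }  — shift
  I1: { [P' → P .] }  — accept
  I2: { [P → Y . f] }  — shift
  I3: { [Y → e .] }  — reduce
  I4: { [P → id .] }  — reduce
  I5: { [P → x . Y f], [Y → . e], [Y → . x x Y], [Y → . y y], [Y → . y], [Y → x . x Y] }  — shift
  I6: { [Y → y . y], [Y → y .] }  — shift, reduce
  I7: { [Y → y y .] }  — reduce
  I8: { [P → x Y . f] }  — shift
  I9: { [Y → . e], [Y → . x x Y], [Y → . y y], [Y → . y], [Y → x . x Y], [Y → x x . Y] }  — shift
  I10: { [Y → x x Y .] }  — reduce
  I11: { [P → x Y f .] }  — reduce
  I12: { [P → Y f .] }  — reduce

I6 contains reduce item [Y → y .] and shift item [Y → y . y] — shift-reduce conflict.

Answer: Yes — I6: [Y → y .] vs [Y → y . y]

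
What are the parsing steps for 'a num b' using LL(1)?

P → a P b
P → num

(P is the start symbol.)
LL(1) parsing maintains a stack (initially the start symbol over $) and the input. At each step: if the stack top is a terminal, match it against the current input token; if it is a non-terminal N, replace it with the RHS of M[N, lookahead] (the unique production whose predict set contains the lookahead).

Stack is shown with the top on the left.

Stack    Input      Action
--------------------------
P $      a num b $  output P → a P b
a P b $  a num b $  match 'a'
P b $    num b $    output P → num
num b $  num b $    match 'num'
b $      b $        match 'b'
$        $          accept

The string is accepted.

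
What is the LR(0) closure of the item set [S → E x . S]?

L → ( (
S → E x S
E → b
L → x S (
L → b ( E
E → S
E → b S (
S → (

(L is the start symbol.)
{ [E → . S], [E → . b S (], [E → . b], [S → . (], [S → . E x S], [S → E x . S] }

To compute CLOSURE, for each item [A → α.Bβ] where B is a non-terminal, add [B → .γ] for all productions B → γ; repeat for the newly added items until nothing changes.

Start with: [S → E x . S]
  [S → E x . S] has the dot before S: add [S → . E x S], [S → . (]
  [S → . E x S] has the dot before E: add [E → . b], [E → . S], [E → . b S (]
No further items can be added.

CLOSURE = { [E → . S], [E → . b S (], [E → . b], [S → . (], [S → . E x S], [S → E x . S] }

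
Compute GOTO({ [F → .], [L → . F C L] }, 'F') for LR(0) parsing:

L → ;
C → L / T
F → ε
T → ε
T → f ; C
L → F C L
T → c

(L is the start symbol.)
{ [C → . L / T], [F → .], [L → . ;], [L → . F C L], [L → F . C L] }

GOTO(I, 'F') = CLOSURE({ [A → αX.β] : [A → α.Xβ] ∈ I, X = 'F' })

Items with dot before 'F', with the dot advanced:
  [L → . F C L] → [L → F . C L]
Closure of the advanced items:
  [L → F . C L] has the dot before C: add [C → . L / T]
  [C → . L / T] has the dot before L: add [L → . ;], [L → . F C L]
  [L → . F C L] has the dot before F: add [F → .]

GOTO = { [C → . L / T], [F → .], [L → . ;], [L → . F C L], [L → F . C L] }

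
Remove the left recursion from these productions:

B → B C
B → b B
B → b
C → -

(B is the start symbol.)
B is directly left-recursive. The standard transformation for
  A → A α₁ | ... | A α_m | β₁ | ... | β_n
is
  A  → β₁ A' | ... | β_n A'
  A' → α₁ A' | ... | α_m A' | ε

B → b B becomes B → b B B'
B → b becomes B → b B'
B → B C becomes B' → C B'
Add B' → ε

Productions for other non-terminals are unchanged:
  C → -

Resulting grammar:
B → b B B'
B → b B'
B' → C B'
B' → ε
C → -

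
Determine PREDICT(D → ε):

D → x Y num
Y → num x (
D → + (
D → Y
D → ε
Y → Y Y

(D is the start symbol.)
{ $ }

PREDICT(D → ε) = (FIRST(RHS) \ {ε}) ∪ (FOLLOW(D) if ε ∈ FIRST(RHS), i.e. RHS ⇒* ε)
The right-hand side is ε (FIRST(ε) = { ε }), so the predict set is FOLLOW(D) = { $ }
PREDICT(D → ε) = { $ }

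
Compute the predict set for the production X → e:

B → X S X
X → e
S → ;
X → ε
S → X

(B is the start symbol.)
PREDICT(X → e) = (FIRST(RHS) \ {ε}) ∪ (FOLLOW(X) if ε ∈ FIRST(RHS), i.e. RHS ⇒* ε)
FIRST(e) = { 'e' }
ε ∉ FIRST(e), so FOLLOW(X) is not added.
PREDICT(X → e) = { 'e' }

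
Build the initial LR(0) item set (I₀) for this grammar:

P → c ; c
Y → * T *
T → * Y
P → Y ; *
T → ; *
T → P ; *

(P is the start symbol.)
First, augment the grammar with P' → P
I₀ = CLOSURE({ [P' → . P] }):
  [P' → . P] has the dot before P: add [P → . c ; c], [P → . Y ; *]
  [P → . Y ; *] has the dot before Y: add [Y → . * T *]
No further items can be added.

I₀ = { [P → . Y ; *], [P → . c ; c], [P' → . P], [Y → . * T *] }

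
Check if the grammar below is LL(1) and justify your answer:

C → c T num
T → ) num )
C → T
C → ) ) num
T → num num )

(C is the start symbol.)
A grammar is LL(1) if for each non-terminal N with multiple productions, the predict sets of those productions are pairwise disjoint, where PREDICT(N → α) = (FIRST(α) \ {ε}) ∪ (FOLLOW(N) if α ⇒* ε).

Relevant sets:
  FIRST(T) = { ')', 'num' }

For C:
  PREDICT(C → c T num) = { 'c' }
  PREDICT(C → T) = { ')', 'num' }
  PREDICT(C → ')' ')' num) = { ')' }
For T:
  PREDICT(T → ')' num ')') = { ')' }
  PREDICT(T → num num ')') = { 'num' }

Conflict found: Predict set conflict for C: { ')' }
The grammar is NOT LL(1).

Answer: No. Predict set conflict for C: { ')' }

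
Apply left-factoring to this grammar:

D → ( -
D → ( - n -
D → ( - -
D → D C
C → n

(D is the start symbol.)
D → ( - D'
D' → ε
D' → n -
D' → -
D → D C
C → n

Left-factoring transforms A → αβ₁ | αβ₂ into A → αA' and A' → β₁ | β₂
(α is the longest common prefix among the alternatives). Repeat until
no nonterminal has two alternatives with a common prefix.

Round 1: D has alternatives sharing prefix '( -'. Introduce D': D → ( - D'
  Add: D' → ε
  Add: D' → n -
  Add: D' → -

No remaining common prefixes — done.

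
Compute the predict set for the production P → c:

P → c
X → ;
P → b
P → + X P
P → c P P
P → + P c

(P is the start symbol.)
{ 'c' }

PREDICT(P → c) = (FIRST(RHS) \ {ε}) ∪ (FOLLOW(P) if ε ∈ FIRST(RHS), i.e. RHS ⇒* ε)
FIRST(c) = { 'c' }
ε ∉ FIRST(c), so FOLLOW(P) is not added.
PREDICT(P → c) = { 'c' }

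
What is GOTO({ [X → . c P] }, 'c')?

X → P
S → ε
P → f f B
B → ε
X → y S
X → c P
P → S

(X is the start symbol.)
GOTO(I, 'c') = CLOSURE({ [A → αX.β] : [A → α.Xβ] ∈ I, X = 'c' })

Items with dot before 'c', with the dot advanced:
  [X → . c P] → [X → c . P]
Closure of the advanced items:
  [X → c . P] has the dot before P: add [P → . f f B], [P → . S]
  [P → . S] has the dot before S: add [S → .]

GOTO = { [P → . S], [P → . f f B], [S → .], [X → c . P] }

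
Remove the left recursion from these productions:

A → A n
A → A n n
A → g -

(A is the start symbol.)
A → g - A'
A' → n A'
A' → n n A'
A' → ε

A is directly left-recursive. The standard transformation for
  A → A α₁ | ... | A α_m | β₁ | ... | β_n
is
  A  → β₁ A' | ... | β_n A'
  A' → α₁ A' | ... | α_m A' | ε

A → g - becomes A → g - A'
A → A n becomes A' → n A'
A → A n n becomes A' → n n A'
Add A' → ε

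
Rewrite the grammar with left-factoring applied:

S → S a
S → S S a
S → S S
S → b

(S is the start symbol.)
Left-factoring transforms A → αβ₁ | αβ₂ into A → αA' and A' → β₁ | β₂
(α is the longest common prefix among the alternatives). Repeat until
no nonterminal has two alternatives with a common prefix.

Round 1: S has alternatives sharing prefix 'S'. Introduce S': S → S S'
  Add: S' → a
  Add: S' → S a
  Add: S' → S

Round 2: S' has alternatives sharing prefix 'S'. Introduce S'': S' → S S''
  Add: S'' → a
  Add: S'' → ε

No remaining common prefixes — done.

Resulting grammar:
S → S S'
S' → a
S' → S S''
S'' → a
S'' → ε
S → b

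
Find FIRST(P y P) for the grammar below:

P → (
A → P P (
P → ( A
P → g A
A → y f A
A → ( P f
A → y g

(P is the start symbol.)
{ '(', 'g' }

FIRST sets of the non-terminals involved (from the grammar, by fixed-point iteration):
  FIRST(P) = { '(', 'g' }

To compute FIRST(P y P), process the symbols left to right:
Symbol P is a non-terminal. Add FIRST(P) \ {ε} = { '(', 'g' }
P is not nullable (ε ∉ FIRST(P)), so stop here.
FIRST(P y P) = { '(', 'g' }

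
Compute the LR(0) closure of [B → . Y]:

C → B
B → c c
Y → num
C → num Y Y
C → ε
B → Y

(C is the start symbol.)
{ [B → . Y], [Y → . num] }

To compute CLOSURE, for each item [A → α.Bβ] where B is a non-terminal, add [B → .γ] for all productions B → γ; repeat for the newly added items until nothing changes.

Start with: [B → . Y]
  [B → . Y] has the dot before Y: add [Y → . num]
No further items can be added.

CLOSURE = { [B → . Y], [Y → . num] }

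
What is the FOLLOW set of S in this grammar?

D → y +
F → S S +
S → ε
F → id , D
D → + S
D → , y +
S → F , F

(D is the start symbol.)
{ $, '+', ',', 'id' }

In F → S S +: S is followed by S '+', add FIRST(S '+') \ {ε} = { '+', 'id' }
In F → S S +: S is followed by '+', add FIRST('+') \ {ε} = { '+' }
In D → + S: S is at the end, add FOLLOW(D)

The FOLLOW sets referred to above (computed the same way, to a fixed point):
  FOLLOW(D) = { $, '+', ',', 'id' }

Taking the union: FOLLOW(S) = { $, '+', ',', 'id' }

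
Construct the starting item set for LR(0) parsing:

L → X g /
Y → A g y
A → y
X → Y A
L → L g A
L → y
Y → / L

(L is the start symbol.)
{ [A → . y], [L → . L g A], [L → . X g /], [L → . y], [L' → . L], [X → . Y A], [Y → . / L], [Y → . A g y] }

First, augment the grammar with L' → L
I₀ = CLOSURE({ [L' → . L] }):
  [L' → . L] has the dot before L: add [L → . X g /], [L → . L g A], [L → . y]
  [L → . X g /] has the dot before X: add [X → . Y A]
  [X → . Y A] has the dot before Y: add [Y → . A g y], [Y → . / L]
  [Y → . A g y] has the dot before A: add [A → . y]
No further items can be added.

I₀ = { [A → . y], [L → . L g A], [L → . X g /], [L → . y], [L' → . L], [X → . Y A], [Y → . / L], [Y → . A g y] }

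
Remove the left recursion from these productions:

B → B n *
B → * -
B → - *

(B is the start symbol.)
B is directly left-recursive. The standard transformation for
  A → A α₁ | ... | A α_m | β₁ | ... | β_n
is
  A  → β₁ A' | ... | β_n A'
  A' → α₁ A' | ... | α_m A' | ε

B → * - becomes B → * - B'
B → - * becomes B → - * B'
B → B n * becomes B' → n * B'
Add B' → ε

Resulting grammar:
B → * - B'
B → - * B'
B' → n * B'
B' → ε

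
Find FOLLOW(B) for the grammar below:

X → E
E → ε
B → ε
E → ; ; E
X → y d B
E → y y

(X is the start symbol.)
To compute FOLLOW(B), find every occurrence of B on a right-hand side N → α B β: add FIRST(β) \ {ε}, and if β is empty or nullable also add FOLLOW(N). Iterate to a fixed point.

In X → y d B: B is at the end, add FOLLOW(X)

The FOLLOW sets referred to above (computed the same way, to a fixed point):
  FOLLOW(X) = { $ }

Taking the union: FOLLOW(B) = { $ }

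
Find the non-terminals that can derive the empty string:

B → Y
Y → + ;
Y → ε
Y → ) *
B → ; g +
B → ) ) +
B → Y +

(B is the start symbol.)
A non-terminal is nullable if it can derive ε (the empty string): either it has an ε-production, or it has a production whose right-hand side consists entirely of nullable non-terminals.

ε-productions: Y → ε
So Y is immediately nullable.
B → Y: every symbol on the right is nullable, so B is nullable too.
Every non-terminal is now nullable.
Nullable = { 'B', 'Y' }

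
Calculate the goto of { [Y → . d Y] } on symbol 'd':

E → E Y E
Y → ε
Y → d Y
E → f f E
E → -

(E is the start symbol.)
{ [Y → . d Y], [Y → .], [Y → d . Y] }

GOTO(I, 'd') = CLOSURE({ [A → αX.β] : [A → α.Xβ] ∈ I, X = 'd' })

Items with dot before 'd', with the dot advanced:
  [Y → . d Y] → [Y → d . Y]
Closure of the advanced items:
  [Y → d . Y] has the dot before Y: add [Y → .], [Y → . d Y]

GOTO = { [Y → . d Y], [Y → .], [Y → d . Y] }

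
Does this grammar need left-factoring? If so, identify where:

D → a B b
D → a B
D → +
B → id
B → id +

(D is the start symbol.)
Yes, D has productions with common prefix 'a B'; B has productions with common prefix 'id'

Left-factoring is needed when two productions for the same non-terminal
share a common prefix on the right-hand side.

Productions for D:
  D → a B b
  D → a B
  D → +
Productions for B:
  B → id
  B → id +

Found common prefix 'a B' in productions for D
Found common prefix 'id' in productions for B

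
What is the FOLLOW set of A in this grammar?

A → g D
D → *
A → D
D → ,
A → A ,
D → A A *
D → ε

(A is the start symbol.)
To compute FOLLOW(A), find every occurrence of A on a right-hand side N → α A β: add FIRST(β) \ {ε}, and if β is empty or nullable also add FOLLOW(N). Iterate to a fixed point.

A is the start symbol, so $ ∈ FOLLOW(A).
In A → A ,: A is followed by ',', add FIRST(',') \ {ε} = { ',' }
In D → A A *: A is followed by A '*', add FIRST(A '*') \ {ε} = { '*', ',', 'g' }
In D → A A *: A is followed by '*', add FIRST('*') \ {ε} = { '*' }

Taking the union: FOLLOW(A) = { $, '*', ',', 'g' }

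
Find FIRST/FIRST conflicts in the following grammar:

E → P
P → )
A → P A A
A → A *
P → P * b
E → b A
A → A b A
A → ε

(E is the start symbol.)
Yes. P → ')' / P → P '*' b on { ')' }; A → P A A / A → A '*' on { ')' }; A → P A A / A → A b A on { ')' }; A → A '*' / A → A b A on { ')', '*', 'b' }

A FIRST/FIRST conflict occurs when two productions N → α and N → β for the same non-terminal have FIRST(α) ∩ FIRST(β) ≠ ∅ (with ε ∈ FIRST of a nullable right-hand side, so two nullable alternatives also conflict).

FIRST sets of the non-terminals at (or reachable through a nullable prefix from) the front of some alternative:
  FIRST(P) = { ')' }
  FIRST(A) = { ')', '*', 'b', ε }

Productions for E:
  E → P: FIRST = { ')' }
  E → b A: FIRST = { 'b' }
Productions for P:
  P → ): FIRST = { ')' }
  P → P * b: FIRST = { ')' }
Productions for A:
  A → P A A: FIRST = { ')' }
  A → A *: FIRST = { ')', '*', 'b' }
  A → A b A: FIRST = { ')', '*', 'b' }
  A → ε: FIRST = { ε }

Conflict for P: P → ) and P → P * b
  Overlap: { ')' }
Conflict for A: A → P A A and A → A *
  Overlap: { ')' }
Conflict for A: A → P A A and A → A b A
  Overlap: { ')' }
Conflict for A: A → A * and A → A b A
  Overlap: { ')', '*', 'b' }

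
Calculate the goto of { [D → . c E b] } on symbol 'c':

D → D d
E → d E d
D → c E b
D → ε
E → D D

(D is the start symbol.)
GOTO(I, 'c') = CLOSURE({ [A → αX.β] : [A → α.Xβ] ∈ I, X = 'c' })

Items with dot before 'c', with the dot advanced:
  [D → . c E b] → [D → c . E b]
Closure of the advanced items:
  [D → c . E b] has the dot before E: add [E → . d E d], [E → . D D]
  [E → . D D] has the dot before D: add [D → . D d], [D → . c E b], [D → .]

GOTO = { [D → . D d], [D → . c E b], [D → .], [D → c . E b], [E → . D D], [E → . d E d] }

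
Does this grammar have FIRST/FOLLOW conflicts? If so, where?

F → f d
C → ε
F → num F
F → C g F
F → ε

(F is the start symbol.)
No FIRST/FOLLOW conflicts.

Nullable non-terminals: C, F.
FIRST sets used below: FIRST(C) = { ε }
C has a nullable alternative but only one production, so nothing to check.

F: nullable alternative(s) F → ε; FOLLOW(F) = { $ }
  F → f d: FIRST \ {ε} = { 'f' } — disjoint from FOLLOW(F)
  F → num F: FIRST \ {ε} = { 'num' } — disjoint from FOLLOW(F)
  F → C g F: FIRST \ {ε} = { 'g' } — disjoint from FOLLOW(F)
  F → ε: FIRST \ {ε} = { } — this is the only nullable alternative, skip

No FIRST/FOLLOW conflicts found.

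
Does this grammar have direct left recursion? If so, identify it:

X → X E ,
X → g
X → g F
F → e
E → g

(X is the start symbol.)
X → X E ,: LEFT RECURSIVE (starts with X)
X → g: starts with g
X → g F: starts with g
F → e: starts with e
E → g: starts with g

The grammar has direct left recursion on: X.

Answer: Yes, X is left-recursive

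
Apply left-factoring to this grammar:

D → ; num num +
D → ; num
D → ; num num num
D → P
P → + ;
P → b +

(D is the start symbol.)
D → ; num D'
D' → num D''
D'' → +
D'' → num
D' → ε
D → P
P → + ;
P → b +

Left-factoring transforms A → αβ₁ | αβ₂ into A → αA' and A' → β₁ | β₂
(α is the longest common prefix among the alternatives). Repeat until
no nonterminal has two alternatives with a common prefix.

Round 1: D has alternatives sharing prefix '; num'. Introduce D': D → ; num D'
  Add: D' → num +
  Add: D' → ε
  Add: D' → num num

Round 2: D' has alternatives sharing prefix 'num'. Introduce D'': D' → num D''
  Add: D'' → +
  Add: D'' → num

No remaining common prefixes — done.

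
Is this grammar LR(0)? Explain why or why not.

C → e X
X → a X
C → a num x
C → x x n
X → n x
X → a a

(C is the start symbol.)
No. Shift-reduce conflict between [X → a a .] and [X → . a X]

Augment with C' → C and build the canonical LR(0) collection (I0 = CLOSURE({[C' → . C]}), then GOTO on every symbol after a dot until no new states appear). It has 15 states:
  I0: { [C → . a num x], [C → . e X], [C → . x x n], [C' → . C] }  — shift
  I1: { [C' → C .] }  — accept
  I2: { [C → a . num x] }  — shift
  I3: { [C → e . X], [X → . a X], [X → . a a], [X → . n x] }  — shift
  I4: { [C → x . x n] }  — shift
  I5: { [C → x x . n] }  — shift
  I6: { [C → x x n .] }  — reduce
  I7: { [C → e X .] }  — reduce
  I8: { [X → . a X], [X → . a a], [X → . n x], [X → a . X], [X → a . a] }  — shift
  I9: { [X → n . x] }  — shift
  I10: { [X → n x .] }  — reduce
  I11: { [X → a X .] }  — reduce
  I12: { [X → . a X], [X → . a a], [X → . n x], [X → a . X], [X → a . a], [X → a a .] }  — shift, reduce
  I13: { [C → a num . x] }  — shift
  I14: { [C → a num x .] }  — reduce

Conflict in state I12:
  Shift-reduce conflict between [X → a a .] and [X → . a X]
So the grammar is NOT LR(0).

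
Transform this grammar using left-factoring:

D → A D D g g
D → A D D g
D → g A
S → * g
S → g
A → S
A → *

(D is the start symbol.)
Left-factoring transforms A → αβ₁ | αβ₂ into A → αA' and A' → β₁ | β₂
(α is the longest common prefix among the alternatives). Repeat until
no nonterminal has two alternatives with a common prefix.

Round 1: D has alternatives sharing prefix 'A D D g'. Introduce D': D → A D D g D'
  Add: D' → g
  Add: D' → ε

No remaining common prefixes — done.

Resulting grammar:
D → A D D g D'
D' → g
D' → ε
D → g A
S → * g
S → g
A → S
A → *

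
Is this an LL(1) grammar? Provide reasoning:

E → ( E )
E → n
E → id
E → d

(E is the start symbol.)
Yes, the grammar is LL(1).

A grammar is LL(1) if for each non-terminal N with multiple productions, the predict sets of those productions are pairwise disjoint, where PREDICT(N → α) = (FIRST(α) \ {ε}) ∪ (FOLLOW(N) if α ⇒* ε).

For E:
  PREDICT(E → '(' E ')') = { '(' }
  PREDICT(E → n) = { 'n' }
  PREDICT(E → id) = { 'id' }
  PREDICT(E → d) = { 'd' }

All predict sets are disjoint. The grammar IS LL(1).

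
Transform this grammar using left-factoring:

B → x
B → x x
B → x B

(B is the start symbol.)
B → x B'
B' → ε
B' → x
B' → B

Left-factoring transforms A → αβ₁ | αβ₂ into A → αA' and A' → β₁ | β₂
(α is the longest common prefix among the alternatives). Repeat until
no nonterminal has two alternatives with a common prefix.

Round 1: B has alternatives sharing prefix 'x'. Introduce B': B → x B'
  Add: B' → ε
  Add: B' → x
  Add: B' → B

No remaining common prefixes — done.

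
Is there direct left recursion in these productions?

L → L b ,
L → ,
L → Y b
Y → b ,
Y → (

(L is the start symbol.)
Direct left recursion occurs when N → N α for some non-terminal N (the right-hand side begins with the left-hand side itself).

L → L b ,: LEFT RECURSIVE (starts with L)
L → ,: starts with ','
L → Y b: starts with Y
Y → b ,: starts with b
Y → (: starts with '('

The grammar has direct left recursion on: L.

Answer: Yes, L is left-recursive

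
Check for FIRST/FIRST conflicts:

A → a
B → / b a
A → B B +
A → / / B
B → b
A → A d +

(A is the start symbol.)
Yes. A → a / A → A d '+' on { 'a' }; A → B B '+' / A → '/' '/' B on { '/' }; A → B B '+' / A → A d '+' on { '/', 'b' }; A → '/' '/' B / A → A d '+' on { '/' }

FIRST sets of the non-terminals at (or reachable through a nullable prefix from) the front of some alternative:
  FIRST(B) = { '/', 'b' }
  FIRST(A) = { '/', 'a', 'b' }

Productions for A:
  A → a: FIRST = { 'a' }
  A → B B +: FIRST = { '/', 'b' }
  A → / / B: FIRST = { '/' }
  A → A d +: FIRST = { '/', 'a', 'b' }
Productions for B:
  B → / b a: FIRST = { '/' }
  B → b: FIRST = { 'b' }

Conflict for A: A → a and A → A d +
  Overlap: { 'a' }
Conflict for A: A → B B + and A → / / B
  Overlap: { '/' }
Conflict for A: A → B B + and A → A d +
  Overlap: { '/', 'b' }
Conflict for A: A → / / B and A → A d +
  Overlap: { '/' }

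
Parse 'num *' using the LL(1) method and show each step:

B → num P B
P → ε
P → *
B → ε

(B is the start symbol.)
LL(1) parsing maintains a stack (initially the start symbol over $) and the input. At each step: if the stack top is a terminal, match it against the current input token; if it is a non-terminal N, replace it with the RHS of M[N, lookahead] (the unique production whose predict set contains the lookahead).

Stack is shown with the top on the left.

Stack      Input    Action
--------------------------
B $        num * $  output B → num P B
num P B $  num * $  match 'num'
P B $      * $      output P → *
* B $      * $      match '*'
B $        $        output B → ε
$          $        accept

The string is accepted.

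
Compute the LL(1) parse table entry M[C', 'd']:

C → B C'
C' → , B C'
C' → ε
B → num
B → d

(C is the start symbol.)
Empty (error entry)

To find M[C', 'd'], we find productions for C' where 'd' is in the predict set (PREDICT(N → α) = (FIRST(α) \ {ε}) ∪ (FOLLOW(N) if α ⇒* ε)).

Relevant sets:
  FOLLOW(C') = { $ }

C' → , B C': PREDICT = { ',' }
C' → ε: PREDICT = { $ }

M[C', 'd'] is empty (no production applies)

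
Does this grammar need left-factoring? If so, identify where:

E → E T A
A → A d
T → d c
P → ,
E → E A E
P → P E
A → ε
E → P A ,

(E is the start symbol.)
Yes, E has productions with common prefix 'E'

Left-factoring is needed when two productions for the same non-terminal
share a common prefix on the right-hand side.

Productions for E:
  E → E T A
  E → E A E
  E → P A ,
Productions for A:
  A → A d
  A → ε
Productions for P:
  P → ,
  P → P E

Found common prefix 'E' in productions for E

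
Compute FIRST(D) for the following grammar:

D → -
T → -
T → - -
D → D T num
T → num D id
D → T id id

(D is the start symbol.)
To compute FIRST(D), examine every production with D on the left-hand side, reading each right-hand side left to right until a non-nullable symbol is reached.

FIRST sets of the other non-terminals involved (by the same procedure, iterated to a fixed point):
  FIRST(T) = { '-', 'num' }

From D → -:
  - '-' is a terminal: add '-' and stop
From D → D T num:
  - D is the symbol being defined: contributes nothing new
    D is not nullable, so stop
From D → T id id:
  - T is a non-terminal: add FIRST(T) \ {ε} = { '-', 'num' }
    T is not nullable, so stop

Collecting: FIRST(D) = { '-', 'num' }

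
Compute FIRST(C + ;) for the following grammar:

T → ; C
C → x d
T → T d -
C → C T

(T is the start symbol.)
FIRST sets of the non-terminals involved (from the grammar, by fixed-point iteration):
  FIRST(C) = { 'x' }

To compute FIRST(C + ;), process the symbols left to right:
Symbol C is a non-terminal. Add FIRST(C) \ {ε} = { 'x' }
C is not nullable (ε ∉ FIRST(C)), so stop here.
FIRST(C + ;) = { 'x' }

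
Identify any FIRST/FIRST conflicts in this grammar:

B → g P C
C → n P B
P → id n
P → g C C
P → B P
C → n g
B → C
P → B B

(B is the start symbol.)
Yes. C → n P B / C → n g on { 'n' }; P → g C C / P → B P on { 'g' }; P → g C C / P → B B on { 'g' }; P → B P / P → B B on { 'g', 'n' }

A FIRST/FIRST conflict occurs when two productions N → α and N → β for the same non-terminal have FIRST(α) ∩ FIRST(β) ≠ ∅ (with ε ∈ FIRST of a nullable right-hand side, so two nullable alternatives also conflict).

FIRST sets of the non-terminals at (or reachable through a nullable prefix from) the front of some alternative:
  FIRST(C) = { 'n' }
  FIRST(B) = { 'g', 'n' }

Productions for B:
  B → g P C: FIRST = { 'g' }
  B → C: FIRST = { 'n' }
Productions for C:
  C → n P B: FIRST = { 'n' }
  C → n g: FIRST = { 'n' }
Productions for P:
  P → id n: FIRST = { 'id' }
  P → g C C: FIRST = { 'g' }
  P → B P: FIRST = { 'g', 'n' }
  P → B B: FIRST = { 'g', 'n' }

Conflict for C: C → n P B and C → n g
  Overlap: { 'n' }
Conflict for P: P → g C C and P → B P
  Overlap: { 'g' }
Conflict for P: P → g C C and P → B B
  Overlap: { 'g' }
Conflict for P: P → B P and P → B B
  Overlap: { 'g', 'n' }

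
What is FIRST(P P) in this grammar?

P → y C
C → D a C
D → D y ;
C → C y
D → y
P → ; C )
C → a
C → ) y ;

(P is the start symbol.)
FIRST sets of the non-terminals involved (from the grammar, by fixed-point iteration):
  FIRST(P) = { ';', 'y' }

To compute FIRST(P P), process the symbols left to right:
Symbol P is a non-terminal. Add FIRST(P) \ {ε} = { ';', 'y' }
P is not nullable (ε ∉ FIRST(P)), so stop here.
FIRST(P P) = { ';', 'y' }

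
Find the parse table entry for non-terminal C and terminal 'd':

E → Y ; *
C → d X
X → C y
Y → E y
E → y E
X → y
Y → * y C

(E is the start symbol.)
C → d X

To find M[C, 'd'], we find productions for C where 'd' is in the predict set (PREDICT(N → α) = (FIRST(α) \ {ε}) ∪ (FOLLOW(N) if α ⇒* ε)).

C → d X: PREDICT = { 'd' }
  'd' is in predict set, so this production goes in M[C, 'd']

M[C, 'd'] = C → d X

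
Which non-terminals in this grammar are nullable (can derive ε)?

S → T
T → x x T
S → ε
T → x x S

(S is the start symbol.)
A non-terminal is nullable if it can derive ε (the empty string): either it has an ε-production, or it has a production whose right-hand side consists entirely of nullable non-terminals.

ε-productions: S → ε
So S is immediately nullable.
No further non-terminal can be added: every production for the remaining non-terminals contains a terminal or a non-nullable non-terminal.
Nullable = { 'S' }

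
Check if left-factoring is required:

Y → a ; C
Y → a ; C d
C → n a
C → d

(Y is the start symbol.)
Yes, Y has productions with common prefix 'a ; C'

Left-factoring is needed when two productions for the same non-terminal
share a common prefix on the right-hand side.

Productions for Y:
  Y → a ; C
  Y → a ; C d
Productions for C:
  C → n a
  C → d

Found common prefix 'a ; C' in productions for Y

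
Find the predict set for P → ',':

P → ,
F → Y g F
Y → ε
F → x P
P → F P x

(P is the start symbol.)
PREDICT(P → ',') = (FIRST(RHS) \ {ε}) ∪ (FOLLOW(P) if ε ∈ FIRST(RHS), i.e. RHS ⇒* ε)
FIRST(',') = { ',' }
ε ∉ FIRST(','), so FOLLOW(P) is not added.
PREDICT(P → ',') = { ',' }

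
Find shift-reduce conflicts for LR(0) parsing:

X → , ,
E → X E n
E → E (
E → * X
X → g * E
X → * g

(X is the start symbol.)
Yes — I7: [X → g * E .] vs [E → E . (]; I13: [X → * g .] vs [X → g . * E]

A shift-reduce conflict occurs when an LR(0) state has both:
  - a complete (reduce) item [A → α .] (dot at the end), and
  - a shift item [B → β . c γ] (dot before a terminal).

Augment with X' → X and build the canonical LR(0) collection (I0 = CLOSURE({[X' → . X]}), then GOTO on every symbol after a dot until no new states appear). It has 16 states:
  I0: { [X → . * g], [X → . , ,], [X → . g * E], [X' → . X] }  — shift
  I1: { [X → * . g] }  — shift
  I2: { [X → , . ,] }  — shift
  I3: { [X' → X .] }  — accept
  I4: { [X → g . * E] }  — shift
  I5: { [E → . * X], [E → . E (], [E → . X E n], [X → . * g], [X → . , ,], [X → . g * E], [X → g * . E] }  — shift
  I6: { [E → * . X], [X → * . g], [X → . * g], [X → . , ,], [X → . g * E] }  — shift
  I7: { [E → E . (], [X → g * E .] }  — shift, reduce
  I8: { [E → . * X], [E → . E (], [E → . X E n], [E → X . E n], [X → . * g], [X → . , ,], [X → . g * E] }  — shift
  I9: { [E → E . (], [E → X E . n] }  — shift
  I10: { [E → E ( .] }  — reduce
  I11: { [E → X E n .] }  — reduce
  I12: { [E → * X .] }  — reduce
  I13: { [X → * g .], [X → g . * E] }  — shift, reduce
  I14: { [X → , , .] }  — reduce
  I15: { [X → * g .] }  — reduce

I7 contains reduce item [X → g * E .] and shift item [E → E . (] — shift-reduce conflict.
I13 contains reduce item [X → * g .] and shift item [X → g . * E] — shift-reduce conflict.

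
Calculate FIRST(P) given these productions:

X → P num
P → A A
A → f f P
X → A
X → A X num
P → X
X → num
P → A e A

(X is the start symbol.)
FIRST sets of the other non-terminals involved (by the same procedure, iterated to a fixed point):
  FIRST(A) = { 'f' }
  FIRST(X) = { 'f', 'num' }

From P → A A:
  - A is a non-terminal: add FIRST(A) \ {ε} = { 'f' }
    A is not nullable, so stop
From P → X:
  - X is a non-terminal: add FIRST(X) \ {ε} = { 'f', 'num' }
    X is not nullable, so stop
From P → A e A:
  - A is a non-terminal: add FIRST(A) \ {ε} = { 'f' }
    A is not nullable, so stop

Collecting: FIRST(P) = { 'f', 'num' }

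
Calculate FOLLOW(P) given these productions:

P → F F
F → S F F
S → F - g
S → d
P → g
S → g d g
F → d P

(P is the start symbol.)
To compute FOLLOW(P), find every occurrence of P on a right-hand side N → α P β: add FIRST(β) \ {ε}, and if β is empty or nullable also add FOLLOW(N). Iterate to a fixed point.

P is the start symbol, so $ ∈ FOLLOW(P).
In F → d P: P is at the end, add FOLLOW(F)

The FOLLOW sets referred to above (computed the same way, to a fixed point):
  FOLLOW(F) = { $, '-', 'd', 'g' }

Taking the union: FOLLOW(P) = { $, '-', 'd', 'g' }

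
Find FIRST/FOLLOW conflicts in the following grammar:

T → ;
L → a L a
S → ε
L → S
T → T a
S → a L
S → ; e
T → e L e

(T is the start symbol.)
Yes. L → a L a with FOLLOW(L) on { 'a' }; S → a L with FOLLOW(S) on { 'a' }

A FIRST/FOLLOW conflict occurs when a non-terminal N has a nullable alternative N → β (β ⇒* ε) and another alternative N → α with FIRST(α) ∩ FOLLOW(N) ≠ ∅: on such a lookahead the parser cannot decide between expanding α and letting N vanish via β.

Nullable non-terminals: L, S.
FIRST sets used below: FIRST(S) = { ';', 'a', ε }

L: nullable alternative(s) L → S; FOLLOW(L) = { 'a', 'e' }
  L → a L a: FIRST \ {ε} = { 'a' } — overlaps FOLLOW(L) on { 'a' }: CONFLICT
  L → S: FIRST \ {ε} = { ';', 'a' } — this is the only nullable alternative, skip

S: nullable alternative(s) S → ε; FOLLOW(S) = { 'a', 'e' }
  S → ε: FIRST \ {ε} = { } — this is the only nullable alternative, skip
  S → a L: FIRST \ {ε} = { 'a' } — overlaps FOLLOW(S) on { 'a' }: CONFLICT
  S → ; e: FIRST \ {ε} = { ';' } — disjoint from FOLLOW(S)

T has no nullable alternative, so no FIRST/FOLLOW check is needed there.

So the grammar has 2 FIRST/FOLLOW conflicts (marked CONFLICT above).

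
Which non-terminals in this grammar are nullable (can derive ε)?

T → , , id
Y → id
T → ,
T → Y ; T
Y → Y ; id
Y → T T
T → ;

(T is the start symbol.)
There are no ε-productions, so no non-terminal can derive ε.
No non-terminals are nullable.

Answer: None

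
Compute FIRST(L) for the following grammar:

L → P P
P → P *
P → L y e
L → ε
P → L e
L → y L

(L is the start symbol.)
{ 'e', 'y', ε }

FIRST sets of the other non-terminals involved (by the same procedure, iterated to a fixed point):
  FIRST(P) = { 'e', 'y' }

From L → P P:
  - P is a non-terminal: add FIRST(P) \ {ε} = { 'e', 'y' }
    P is not nullable, so stop
From L → ε:
  - ε-production, so ε ∈ FIRST(L)
From L → y L:
  - y is a terminal: add 'y' and stop

Collecting: FIRST(L) = { 'e', 'y', ε }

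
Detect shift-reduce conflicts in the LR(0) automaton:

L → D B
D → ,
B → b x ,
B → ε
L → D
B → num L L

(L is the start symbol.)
Yes — I2: [B → .] vs [B → . b x ,]

A shift-reduce conflict occurs when an LR(0) state has both:
  - a complete (reduce) item [A → α .] (dot at the end), and
  - a shift item [B → β . c γ] (dot before a terminal).

Augment with L' → L and build the canonical LR(0) collection (I0 = CLOSURE({[L' → . L]}), then GOTO on every symbol after a dot until no new states appear). It has 11 states:
  I0: { [D → . ,], [L → . D B], [L → . D], [L' → . L] }  — shift
  I1: { [D → , .] }  — reduce
  I2: { [B → . b x ,], [B → . num L L], [B → .], [L → D . B], [L → D .] }  — shift, 2 reduces
  I3: { [L' → L .] }  — accept
  I4: { [L → D B .] }  — reduce
  I5: { [B → b . x ,] }  — shift
  I6: { [B → num . L L], [D → . ,], [L → . D B], [L → . D] }  — shift
  I7: { [B → num L . L], [D → . ,], [L → . D B], [L → . D] }  — shift
  I8: { [B → num L L .] }  — reduce
  I9: { [B → b x . ,] }  — shift
  I10: { [B → b x , .] }  — reduce

I2 contains reduce items [B → .], [L → D .] and shift items [B → . b x ,], [B → . num L L] — shift-reduce conflict.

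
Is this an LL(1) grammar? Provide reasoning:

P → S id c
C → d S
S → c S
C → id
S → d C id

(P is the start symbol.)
Yes, the grammar is LL(1).

A grammar is LL(1) if for each non-terminal N with multiple productions, the predict sets of those productions are pairwise disjoint, where PREDICT(N → α) = (FIRST(α) \ {ε}) ∪ (FOLLOW(N) if α ⇒* ε).

For C:
  PREDICT(C → d S) = { 'd' }
  PREDICT(C → id) = { 'id' }
For S:
  PREDICT(S → c S) = { 'c' }
  PREDICT(S → d C id) = { 'd' }
P has a single production, so nothing to check there.

All predict sets are disjoint. The grammar IS LL(1).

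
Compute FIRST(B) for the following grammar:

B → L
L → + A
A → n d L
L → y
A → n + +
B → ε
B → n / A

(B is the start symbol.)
{ '+', 'n', 'y', ε }

To compute FIRST(B), examine every production with B on the left-hand side, reading each right-hand side left to right until a non-nullable symbol is reached.

FIRST sets of the other non-terminals involved (by the same procedure, iterated to a fixed point):
  FIRST(L) = { '+', 'y' }

From B → L:
  - L is a non-terminal: add FIRST(L) \ {ε} = { '+', 'y' }
    L is not nullable, so stop
From B → ε:
  - ε-production, so ε ∈ FIRST(B)
From B → n / A:
  - n is a terminal: add 'n' and stop

Collecting: FIRST(B) = { '+', 'n', 'y', ε }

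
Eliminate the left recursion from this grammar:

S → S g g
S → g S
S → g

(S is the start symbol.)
S is directly left-recursive. The standard transformation for
  A → A α₁ | ... | A α_m | β₁ | ... | β_n
is
  A  → β₁ A' | ... | β_n A'
  A' → α₁ A' | ... | α_m A' | ε

S → g S becomes S → g S S'
S → g becomes S → g S'
S → S g g becomes S' → g g S'
Add S' → ε

Resulting grammar:
S → g S S'
S → g S'
S' → g g S'
S' → ε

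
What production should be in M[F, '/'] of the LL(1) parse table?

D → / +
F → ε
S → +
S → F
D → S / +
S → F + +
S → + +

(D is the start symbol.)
F → ε

To find M[F, '/'], we find productions for F where '/' is in the predict set (PREDICT(N → α) = (FIRST(α) \ {ε}) ∪ (FOLLOW(N) if α ⇒* ε)).

Relevant sets:
  FOLLOW(F) = { '+', '/' }

F → ε: PREDICT = { '+', '/' }
  '/' is in predict set, so this production goes in M[F, '/']

M[F, '/'] = F → ε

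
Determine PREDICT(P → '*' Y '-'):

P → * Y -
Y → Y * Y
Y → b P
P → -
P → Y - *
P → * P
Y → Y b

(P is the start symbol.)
PREDICT(P → '*' Y '-') = (FIRST(RHS) \ {ε}) ∪ (FOLLOW(P) if ε ∈ FIRST(RHS), i.e. RHS ⇒* ε)
FIRST('*' Y '-') = { '*' }
ε ∉ FIRST('*' Y '-'), so FOLLOW(P) is not added.
PREDICT(P → '*' Y '-') = { '*' }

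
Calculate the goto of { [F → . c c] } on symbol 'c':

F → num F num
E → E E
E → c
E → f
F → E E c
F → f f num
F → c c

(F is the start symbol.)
{ [F → c . c] }

GOTO(I, 'c') = CLOSURE({ [A → αX.β] : [A → α.Xβ] ∈ I, X = 'c' })

Items with dot before 'c', with the dot advanced:
  [F → . c c] → [F → c . c]
Closure adds nothing (no advanced item has the dot before a non-terminal).

GOTO = { [F → c . c] }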